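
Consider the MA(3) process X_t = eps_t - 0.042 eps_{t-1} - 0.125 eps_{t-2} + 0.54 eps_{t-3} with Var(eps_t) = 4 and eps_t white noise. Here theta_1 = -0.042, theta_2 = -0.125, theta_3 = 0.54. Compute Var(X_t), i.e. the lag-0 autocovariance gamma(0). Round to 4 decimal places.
\gamma(0) = 5.2360

For an MA(q) process X_t = eps_t + sum_i theta_i eps_{t-i} with
Var(eps_t) = sigma^2, the variance is
  gamma(0) = sigma^2 * (1 + sum_i theta_i^2).
  sum_i theta_i^2 = (-0.042)^2 + (-0.125)^2 + (0.54)^2 = 0.001764 + 0.015625 + 0.2916 = 0.308989.
  gamma(0) = 4 * (1 + 0.308989) = 4 * 1.308989 = 5.235956, which rounds to 5.2360.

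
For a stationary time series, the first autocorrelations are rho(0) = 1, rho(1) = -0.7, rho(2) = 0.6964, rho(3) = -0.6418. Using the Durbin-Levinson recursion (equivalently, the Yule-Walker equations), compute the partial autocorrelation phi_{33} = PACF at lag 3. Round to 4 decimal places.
\phi_{33} = -0.1602

The PACF at lag k is phi_{kk}, the last component of the solution
to the Yule-Walker system G_k phi = r_k where
  (G_k)_{ij} = rho(|i - j|), (r_k)_i = rho(i), i,j = 1..k.
Equivalently, Durbin-Levinson gives phi_{kk} iteratively:
  phi_{11} = rho(1)
  phi_{kk} = [rho(k) - sum_{j=1..k-1} phi_{k-1,j} rho(k-j)]
            / [1 - sum_{j=1..k-1} phi_{k-1,j} rho(j)],
  phi_{k,j} = phi_{k-1,j} - phi_{kk} phi_{k-1,k-j},  j = 1..k-1.
Step k = 1:
  phi_11 = rho(1) = -0.7.
Step k = 2:
  phi_22 = [rho(2) - phi_11 rho(1)] / [1 - phi_11 rho(1)] = [0.6964 - (-0.7)(-0.7)] / [1 - (-0.7)(-0.7)]
         = 0.2064 / 0.51 = 0.404706.
  Update: phi_21 = phi_11 - phi_22 phi_11 = -0.7 - (0.404706)(-0.7) = -0.416706.
Step k = 3:
  phi_33 = [rho(3) - phi_21 rho(2) - phi_22 rho(1)] / [1 - phi_21 rho(1) - phi_22 rho(2)]
    numerator   = -0.6418 - (-0.416706)(0.6964) - (0.404706)(-0.7) = -0.06831191
    denominator = 1 - (-0.416706)(-0.7) - (0.404706)(0.6964) = 0.42646871
  phi_33 = -0.06831191 / 0.42646871 = -0.1602.
Therefore phi_{33} = -0.1602.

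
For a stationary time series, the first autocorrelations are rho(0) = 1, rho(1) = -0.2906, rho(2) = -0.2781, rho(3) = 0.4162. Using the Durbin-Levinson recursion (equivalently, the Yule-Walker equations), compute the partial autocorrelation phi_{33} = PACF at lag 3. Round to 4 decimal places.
\phi_{33} = 0.2439

The PACF at lag k is phi_{kk}, the last component of the solution
to the Yule-Walker system G_k phi = r_k where
  (G_k)_{ij} = rho(|i - j|), (r_k)_i = rho(i), i,j = 1..k.
Equivalently, Durbin-Levinson gives phi_{kk} iteratively:
  phi_{11} = rho(1)
  phi_{kk} = [rho(k) - sum_{j=1..k-1} phi_{k-1,j} rho(k-j)]
            / [1 - sum_{j=1..k-1} phi_{k-1,j} rho(j)],
  phi_{k,j} = phi_{k-1,j} - phi_{kk} phi_{k-1,k-j},  j = 1..k-1.
Step k = 1:
  phi_11 = rho(1) = -0.2906.
Step k = 2:
  phi_22 = [rho(2) - phi_11 rho(1)] / [1 - phi_11 rho(1)] = [-0.2781 - (-0.2906)(-0.2906)] / [1 - (-0.2906)(-0.2906)]
         = -0.36254836 / 0.91555164 = -0.395989.
  Update: phi_21 = phi_11 - phi_22 phi_11 = -0.2906 - (-0.395989)(-0.2906) = -0.405674.
Step k = 3:
  phi_33 = [rho(3) - phi_21 rho(2) - phi_22 rho(1)] / [1 - phi_21 rho(1) - phi_22 rho(2)]
    numerator   = 0.4162 - (-0.405674)(-0.2781) - (-0.395989)(-0.2906) = 0.18830755
    denominator = 1 - (-0.405674)(-0.2906) - (-0.395989)(-0.2781) = 0.77198648
  phi_33 = 0.18830755 / 0.77198648 = 0.2439.
Therefore phi_{33} = 0.2439.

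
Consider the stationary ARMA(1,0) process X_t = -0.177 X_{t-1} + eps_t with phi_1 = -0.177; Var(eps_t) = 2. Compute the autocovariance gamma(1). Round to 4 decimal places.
\gamma(1) = -0.3654

Multiply the model equation by X_{t-k} and take expectations. With theta_0 = psi_0 = 1 and psi_j the MA(infinity) weights, this gives
  gamma(k) - sum_i phi_i gamma(k-i) = c_k,
  c_k = sigma^2 * sum_{j=k..q} theta_j psi_{j-k}   (c_k = 0 for k > q),
using gamma(-m) = gamma(m).
Pure AR (q = 0): c_0 = sigma^2 = 2, c_k = 0 for k >= 1.
Equations for k = 0 and k = 1 (AR order 1):
  gamma(0) = phi_1 gamma(1) + c_0
  gamma(1) = phi_1 gamma(0) + c_1
Substituting the second into the first: gamma(0) (1 - phi_1^2) = c_0 + phi_1 c_1, so
  gamma(0) = c_0 / (1 - phi_1^2) = 2 / (1 - (-0.177)^2) = 2 / 0.968671 = 2.064685.
  gamma(1) = phi_1 gamma(0) = (-0.177)(2.064685) = -0.365449.
Therefore gamma(1) = -0.3654 (to 4 decimal places).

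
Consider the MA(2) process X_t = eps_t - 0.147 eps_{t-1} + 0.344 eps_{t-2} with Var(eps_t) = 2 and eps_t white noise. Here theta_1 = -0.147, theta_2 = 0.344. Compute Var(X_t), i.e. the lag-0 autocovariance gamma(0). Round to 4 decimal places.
\gamma(0) = 2.2799

For an MA(q) process X_t = eps_t + sum_i theta_i eps_{t-i} with
Var(eps_t) = sigma^2, the variance is
  gamma(0) = sigma^2 * (1 + sum_i theta_i^2).
  sum_i theta_i^2 = (-0.147)^2 + (0.344)^2 = 0.021609 + 0.118336 = 0.139945.
  gamma(0) = 2 * (1 + 0.139945) = 2 * 1.139945 = 2.27989, which rounds to 2.2799.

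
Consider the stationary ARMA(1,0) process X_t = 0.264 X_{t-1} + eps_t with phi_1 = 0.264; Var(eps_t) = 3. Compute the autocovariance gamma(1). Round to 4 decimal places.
\gamma(1) = 0.8513

Multiply the model equation by X_{t-k} and take expectations. With theta_0 = psi_0 = 1 and psi_j the MA(infinity) weights, this gives
  gamma(k) - sum_i phi_i gamma(k-i) = c_k,
  c_k = sigma^2 * sum_{j=k..q} theta_j psi_{j-k}   (c_k = 0 for k > q),
using gamma(-m) = gamma(m).
Pure AR (q = 0): c_0 = sigma^2 = 3, c_k = 0 for k >= 1.
Equations for k = 0 and k = 1 (AR order 1):
  gamma(0) = phi_1 gamma(1) + c_0
  gamma(1) = phi_1 gamma(0) + c_1
Substituting the second into the first: gamma(0) (1 - phi_1^2) = c_0 + phi_1 c_1, so
  gamma(0) = c_0 / (1 - phi_1^2) = 3 / (1 - (0.264)^2) = 3 / 0.930304 = 3.224752.
  gamma(1) = phi_1 gamma(0) = (0.264)(3.224752) = 0.851335.
Therefore gamma(1) = 0.8513 (to 4 decimal places).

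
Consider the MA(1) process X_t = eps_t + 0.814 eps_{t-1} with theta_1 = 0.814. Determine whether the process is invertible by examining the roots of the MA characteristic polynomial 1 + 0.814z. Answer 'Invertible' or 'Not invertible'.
\text{Invertible}

The MA(q) characteristic polynomial is P(z) = 1 + 0.814z.
Invertibility requires all roots to lie outside the unit circle, i.e. |z| > 1 for every root.
This is linear in z: 1 + (0.814) z = 0  =>  z = -1/(0.814) = -1.228501,  |z| = 1.228501.
Moduli of all roots: 1.2285.
All moduli strictly greater than 1? Yes.
Verdict: Invertible.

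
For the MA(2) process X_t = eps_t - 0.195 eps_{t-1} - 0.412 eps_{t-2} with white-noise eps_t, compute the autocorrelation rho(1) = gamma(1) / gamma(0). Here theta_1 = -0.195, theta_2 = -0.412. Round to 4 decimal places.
\rho(1) = -0.0949

For an MA(q) process with theta_0 = 1, the autocovariance is
  gamma(k) = sigma^2 * sum_{i=0..q-k} theta_i * theta_{i+k},
and rho(k) = gamma(k) / gamma(0). Sigma^2 cancels.
  numerator   = (1)*(-0.195) + (-0.195)*(-0.412) = -0.11466.
  denominator = (1)^2 + (-0.195)^2 + (-0.412)^2 = 1.207769.
  rho(1) = -0.11466 / 1.207769 = -0.0949.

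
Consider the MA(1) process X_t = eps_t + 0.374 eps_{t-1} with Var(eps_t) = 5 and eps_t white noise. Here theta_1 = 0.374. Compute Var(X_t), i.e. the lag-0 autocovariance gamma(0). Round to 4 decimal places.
\gamma(0) = 5.6994

For an MA(q) process X_t = eps_t + sum_i theta_i eps_{t-i} with
Var(eps_t) = sigma^2, the variance is
  gamma(0) = sigma^2 * (1 + sum_i theta_i^2).
  sum_i theta_i^2 = (0.374)^2 = 0.139876.
  gamma(0) = 5 * (1 + 0.139876) = 5 * 1.139876 = 5.69938, which rounds to 5.6994.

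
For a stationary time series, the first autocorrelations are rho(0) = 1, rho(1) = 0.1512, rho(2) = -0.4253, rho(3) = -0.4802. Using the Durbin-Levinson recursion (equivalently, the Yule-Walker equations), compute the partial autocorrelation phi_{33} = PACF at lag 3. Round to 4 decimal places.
\phi_{33} = -0.4109

The PACF at lag k is phi_{kk}, the last component of the solution
to the Yule-Walker system G_k phi = r_k where
  (G_k)_{ij} = rho(|i - j|), (r_k)_i = rho(i), i,j = 1..k.
Equivalently, Durbin-Levinson gives phi_{kk} iteratively:
  phi_{11} = rho(1)
  phi_{kk} = [rho(k) - sum_{j=1..k-1} phi_{k-1,j} rho(k-j)]
            / [1 - sum_{j=1..k-1} phi_{k-1,j} rho(j)],
  phi_{k,j} = phi_{k-1,j} - phi_{kk} phi_{k-1,k-j},  j = 1..k-1.
Step k = 1:
  phi_11 = rho(1) = 0.1512.
Step k = 2:
  phi_22 = [rho(2) - phi_11 rho(1)] / [1 - phi_11 rho(1)] = [-0.4253 - (0.1512)(0.1512)] / [1 - (0.1512)(0.1512)]
         = -0.44816144 / 0.97713856 = -0.458647.
  Update: phi_21 = phi_11 - phi_22 phi_11 = 0.1512 - (-0.458647)(0.1512) = 0.220547.
Step k = 3:
  phi_33 = [rho(3) - phi_21 rho(2) - phi_22 rho(1)] / [1 - phi_21 rho(1) - phi_22 rho(2)]
    numerator   = -0.4802 - (0.220547)(-0.4253) - (-0.458647)(0.1512) = -0.3170538
    denominator = 1 - (0.220547)(0.1512) - (-0.458647)(-0.4253) = 0.77159077
  phi_33 = -0.3170538 / 0.77159077 = -0.4109.
Therefore phi_{33} = -0.4109.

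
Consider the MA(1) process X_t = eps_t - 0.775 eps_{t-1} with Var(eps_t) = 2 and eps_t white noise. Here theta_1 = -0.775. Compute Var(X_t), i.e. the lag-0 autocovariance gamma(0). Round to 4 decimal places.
\gamma(0) = 3.2013

For an MA(q) process X_t = eps_t + sum_i theta_i eps_{t-i} with
Var(eps_t) = sigma^2, the variance is
  gamma(0) = sigma^2 * (1 + sum_i theta_i^2).
  sum_i theta_i^2 = (-0.775)^2 = 0.600625.
  gamma(0) = 2 * (1 + 0.600625) = 2 * 1.600625 = 3.20125, which rounds to 3.2013.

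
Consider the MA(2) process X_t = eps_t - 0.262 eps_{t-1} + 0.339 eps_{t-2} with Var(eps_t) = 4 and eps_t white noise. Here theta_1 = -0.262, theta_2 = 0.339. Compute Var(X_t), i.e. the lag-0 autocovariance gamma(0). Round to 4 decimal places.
\gamma(0) = 4.7343

For an MA(q) process X_t = eps_t + sum_i theta_i eps_{t-i} with
Var(eps_t) = sigma^2, the variance is
  gamma(0) = sigma^2 * (1 + sum_i theta_i^2).
  sum_i theta_i^2 = (-0.262)^2 + (0.339)^2 = 0.068644 + 0.114921 = 0.183565.
  gamma(0) = 4 * (1 + 0.183565) = 4 * 1.183565 = 4.73426, which rounds to 4.7343.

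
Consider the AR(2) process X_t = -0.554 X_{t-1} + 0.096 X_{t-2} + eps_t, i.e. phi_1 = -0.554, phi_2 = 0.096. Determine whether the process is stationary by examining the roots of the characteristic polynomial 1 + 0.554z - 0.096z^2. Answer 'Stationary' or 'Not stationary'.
\text{Stationary}

The AR(p) characteristic polynomial is P(z) = 1 + 0.554z - 0.096z^2.
Stationarity requires all roots to lie outside the unit circle, i.e. |z| > 1 for every root.
Set 1 + (0.554) z + (-0.096) z^2 = 0, i.e. a z^2 + b z + c = 0 with a = -0.096, b = 0.554, c = 1.
Discriminant D = b^2 - 4ac = (0.554)^2 - 4*(-0.096)*1 = 0.306916 - (-0.384) = 0.690916.
D >= 0, so the roots are real: z = (-b +/- sqrt(D)) / (2a) = (-0.554 +/- 0.831214) / (-0.192).
  z_1 = (-0.554 + 0.831214) / (-0.192) = -1.4438,   |z_1| = 1.4438.
  z_2 = (-0.554 - 0.831214) / (-0.192) = 7.2147,   |z_2| = 7.2147.
Moduli of all roots: 1.4438, 7.2147.
All moduli strictly greater than 1? Yes.
Verdict: Stationary.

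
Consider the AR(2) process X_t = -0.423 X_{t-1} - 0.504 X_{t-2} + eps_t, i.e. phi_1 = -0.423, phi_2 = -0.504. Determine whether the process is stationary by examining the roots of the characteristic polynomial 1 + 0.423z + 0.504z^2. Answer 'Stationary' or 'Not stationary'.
\text{Stationary}

The AR(p) characteristic polynomial is P(z) = 1 + 0.423z + 0.504z^2.
Stationarity requires all roots to lie outside the unit circle, i.e. |z| > 1 for every root.
Set 1 + (0.423) z + (0.504) z^2 = 0, i.e. a z^2 + b z + c = 0 with a = 0.504, b = 0.423, c = 1.
Discriminant D = b^2 - 4ac = (0.423)^2 - 4*(0.504)*1 = 0.178929 - (2.016) = -1.837071.
D < 0, so the roots are the complex-conjugate pair z = (-b +/- i sqrt(-D)) / (2a) = -0.4196 +/- 1.3446i.
For a conjugate pair |z|^2 = z * conj(z) = (product of roots) = c/a = 1/(0.504) = 1.984127, so |z| = sqrt(1.984127) = 1.4086 for both roots.
Moduli of all roots: 1.4086, 1.4086.
All moduli strictly greater than 1? Yes.
Verdict: Stationary.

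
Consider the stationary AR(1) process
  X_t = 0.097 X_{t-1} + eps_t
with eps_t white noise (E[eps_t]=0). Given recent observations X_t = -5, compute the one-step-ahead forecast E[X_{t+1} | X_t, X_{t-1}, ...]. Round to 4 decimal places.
E[X_{t+1} \mid \mathcal F_t] = -0.4850

For an AR(p) model X_t = c + sum_i phi_i X_{t-i} + eps_t, the
one-step-ahead conditional mean is
  E[X_{t+1} | X_t, ...] = c + sum_i phi_i X_{t+1-i}.
Substitute known values:
  E[X_{t+1} | ...] = (0.097) * (-5)
                   = -0.4850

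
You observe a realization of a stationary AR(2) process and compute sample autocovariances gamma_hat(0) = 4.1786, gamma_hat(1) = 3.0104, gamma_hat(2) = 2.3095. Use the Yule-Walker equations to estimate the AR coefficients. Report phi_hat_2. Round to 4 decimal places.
\hat\phi_{2} = 0.0700

The Yule-Walker equations for an AR(p) process read, in matrix form,
  Gamma_p phi = r_p,   with   (Gamma_p)_{ij} = gamma(|i - j|),
                       (r_p)_i = gamma(i),   i,j = 1..p.
Substitute the sample gammas (Toeplitz matrix and right-hand side of size 2):
  Gamma_p = [[4.1786, 3.0104], [3.0104, 4.1786]]
  r_p     = [3.0104, 2.3095]
Written out:
  4.1786 phi_1 + 3.0104 phi_2 = 3.0104
  3.0104 phi_1 + 4.1786 phi_2 = 2.3095
Solve by Cramer's rule:
  det = gamma(0)^2 - gamma(1)^2 = (4.1786)^2 - (3.0104)^2 = 17.46069796 - 9.06250816 = 8.3981898
  phi_hat_1 = [gamma(1) gamma(0) - gamma(1) gamma(2)] / det = [(3.0104)(4.1786) - (3.0104)(2.3095)] / 8.3981898 = 5.62673864 / 8.3981898 = 0.67
  phi_hat_2 = [gamma(0) gamma(2) - gamma(1)^2] / det = [(4.1786)(2.3095) - (3.0104)^2] / 8.3981898 = 0.58796854 / 8.3981898 = 0.07
So phi_hat = [0.6700, 0.0700].
Therefore phi_hat_2 = 0.0700.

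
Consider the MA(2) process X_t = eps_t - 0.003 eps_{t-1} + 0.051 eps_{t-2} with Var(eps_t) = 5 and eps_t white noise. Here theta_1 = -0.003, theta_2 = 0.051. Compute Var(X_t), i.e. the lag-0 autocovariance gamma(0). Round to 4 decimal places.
\gamma(0) = 5.0131

For an MA(q) process X_t = eps_t + sum_i theta_i eps_{t-i} with
Var(eps_t) = sigma^2, the variance is
  gamma(0) = sigma^2 * (1 + sum_i theta_i^2).
  sum_i theta_i^2 = (-0.003)^2 + (0.051)^2 = 0.000009 + 0.002601 = 0.00261.
  gamma(0) = 5 * (1 + 0.00261) = 5 * 1.00261 = 5.01305, which rounds to 5.0131.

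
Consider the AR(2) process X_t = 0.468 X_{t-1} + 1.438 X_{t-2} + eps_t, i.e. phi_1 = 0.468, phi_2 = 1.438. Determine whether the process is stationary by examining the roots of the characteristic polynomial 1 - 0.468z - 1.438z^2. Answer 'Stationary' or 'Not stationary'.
\text{Not stationary}

The AR(p) characteristic polynomial is P(z) = 1 - 0.468z - 1.438z^2.
Stationarity requires all roots to lie outside the unit circle, i.e. |z| > 1 for every root.
Set 1 + (-0.468) z + (-1.438) z^2 = 0, i.e. a z^2 + b z + c = 0 with a = -1.438, b = -0.468, c = 1.
Discriminant D = b^2 - 4ac = (-0.468)^2 - 4*(-1.438)*1 = 0.219024 - (-5.752) = 5.971024.
D >= 0, so the roots are real: z = (-b +/- sqrt(D)) / (2a) = (0.468 +/- 2.443568) / (-2.876).
  z_1 = (0.468 + 2.443568) / (-2.876) = -1.0124,   |z_1| = 1.0124.
  z_2 = (0.468 - 2.443568) / (-2.876) = 0.6869,   |z_2| = 0.6869.
Moduli of all roots: 1.0124, 0.6869.
All moduli strictly greater than 1? No.
Verdict: Not stationary.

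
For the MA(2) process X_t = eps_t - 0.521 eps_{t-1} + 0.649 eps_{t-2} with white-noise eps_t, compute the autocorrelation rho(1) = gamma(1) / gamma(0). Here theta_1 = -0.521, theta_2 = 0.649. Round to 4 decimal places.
\rho(1) = -0.5076

For an MA(q) process with theta_0 = 1, the autocovariance is
  gamma(k) = sigma^2 * sum_{i=0..q-k} theta_i * theta_{i+k},
and rho(k) = gamma(k) / gamma(0). Sigma^2 cancels.
  numerator   = (1)*(-0.521) + (-0.521)*(0.649) = -0.859129.
  denominator = (1)^2 + (-0.521)^2 + (0.649)^2 = 1.692642.
  rho(1) = -0.859129 / 1.692642 = -0.5076.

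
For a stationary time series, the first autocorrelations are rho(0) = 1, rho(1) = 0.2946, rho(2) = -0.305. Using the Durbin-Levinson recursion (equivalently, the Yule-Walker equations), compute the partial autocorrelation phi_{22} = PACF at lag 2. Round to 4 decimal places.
\phi_{22} = -0.4290

The PACF at lag k is phi_{kk}, the last component of the solution
to the Yule-Walker system G_k phi = r_k where
  (G_k)_{ij} = rho(|i - j|), (r_k)_i = rho(i), i,j = 1..k.
Equivalently, Durbin-Levinson gives phi_{kk} iteratively:
  phi_{11} = rho(1)
  phi_{kk} = [rho(k) - sum_{j=1..k-1} phi_{k-1,j} rho(k-j)]
            / [1 - sum_{j=1..k-1} phi_{k-1,j} rho(j)],
  phi_{k,j} = phi_{k-1,j} - phi_{kk} phi_{k-1,k-j},  j = 1..k-1.
Step k = 1:
  phi_11 = rho(1) = 0.2946.
Step k = 2:
  phi_22 = [rho(2) - phi_11 rho(1)] / [1 - phi_11 rho(1)] = [-0.305 - (0.2946)(0.2946)] / [1 - (0.2946)(0.2946)]
         = -0.39178916 / 0.91321084 = -0.429.
Therefore phi_{22} = -0.4290.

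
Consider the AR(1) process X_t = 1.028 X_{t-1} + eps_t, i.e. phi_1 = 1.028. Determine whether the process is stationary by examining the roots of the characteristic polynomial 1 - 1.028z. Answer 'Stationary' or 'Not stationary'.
\text{Not stationary}

The AR(p) characteristic polynomial is P(z) = 1 - 1.028z.
Stationarity requires all roots to lie outside the unit circle, i.e. |z| > 1 for every root.
This is linear in z: 1 + (-1.028) z = 0  =>  z = -1/(-1.028) = 0.972763,  |z| = 0.972763.
Moduli of all roots: 0.9728.
All moduli strictly greater than 1? No.
Verdict: Not stationary.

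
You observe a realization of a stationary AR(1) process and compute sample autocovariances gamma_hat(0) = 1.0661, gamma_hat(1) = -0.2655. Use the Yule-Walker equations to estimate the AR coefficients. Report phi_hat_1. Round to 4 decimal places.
\hat\phi_{1} = -0.2490

The Yule-Walker equations for an AR(p) process read, in matrix form,
  Gamma_p phi = r_p,   with   (Gamma_p)_{ij} = gamma(|i - j|),
                       (r_p)_i = gamma(i),   i,j = 1..p.
Substitute the sample gammas (Toeplitz matrix and right-hand side of size 1):
  Gamma_p = [[1.0661]]
  r_p     = [-0.2655]
With p = 1 this is the single equation gamma(0) phi_1 = gamma(1):
  phi_hat_1 = gamma(1) / gamma(0) = -0.2655 / 1.0661 = -0.2490.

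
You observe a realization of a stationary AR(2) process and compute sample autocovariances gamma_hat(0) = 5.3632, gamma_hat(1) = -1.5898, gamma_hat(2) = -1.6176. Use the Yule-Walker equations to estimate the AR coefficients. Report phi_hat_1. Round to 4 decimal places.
\hat\phi_{1} = -0.4230

The Yule-Walker equations for an AR(p) process read, in matrix form,
  Gamma_p phi = r_p,   with   (Gamma_p)_{ij} = gamma(|i - j|),
                       (r_p)_i = gamma(i),   i,j = 1..p.
Substitute the sample gammas (Toeplitz matrix and right-hand side of size 2):
  Gamma_p = [[5.3632, -1.5898], [-1.5898, 5.3632]]
  r_p     = [-1.5898, -1.6176]
Written out:
  5.3632 phi_1 - 1.5898 phi_2 = -1.5898
  -1.5898 phi_1 + 5.3632 phi_2 = -1.6176
Solve by Cramer's rule:
  det = gamma(0)^2 - gamma(1)^2 = (5.3632)^2 - (-1.5898)^2 = 28.76391424 - 2.52746404 = 26.2364502
  phi_hat_1 = [gamma(1) gamma(0) - gamma(1) gamma(2)] / det = [(-1.5898)(5.3632) - (-1.5898)(-1.6176)] / 26.2364502 = -11.09807584 / 26.2364502 = -0.423
  phi_hat_2 = [gamma(0) gamma(2) - gamma(1)^2] / det = [(5.3632)(-1.6176) - (-1.5898)^2] / 26.2364502 = -11.20297636 / 26.2364502 = -0.427
So phi_hat = [-0.4230, -0.4270].
Therefore phi_hat_1 = -0.4230.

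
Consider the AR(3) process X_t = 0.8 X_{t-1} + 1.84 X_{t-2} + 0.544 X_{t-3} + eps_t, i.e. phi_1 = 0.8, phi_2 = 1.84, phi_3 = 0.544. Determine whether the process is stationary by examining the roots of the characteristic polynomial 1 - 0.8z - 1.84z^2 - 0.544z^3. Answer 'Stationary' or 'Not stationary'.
\text{Not stationary}

The AR(p) characteristic polynomial is P(z) = 1 - 0.8z - 1.84z^2 - 0.544z^3.
Stationarity requires all roots to lie outside the unit circle, i.e. |z| > 1 for every root.
Degree 3: look for a simple real root z0 first, then factor out (1 - z/z0) and solve the remaining quadratic.
Testing z0 = -2.5: P(-2.5) = 1 + (-0.8)(-2.5) + (-1.84)(-2.5)^2 + (-0.544)(-2.5)^3
  = 1 + (2) + (-11.5) + (8.5) = 0.  So z_0 = -2.5 is a root, |z_0| = 2.5.
Divide out the factor (1 + 0.4 z) = (1 - z/z0) (since 1/z0 = -0.4):
  P(z) = (1 + 0.4 z)(1 + (-1.2) z + (-1.36) z^2)
  [check: z-coef -1.2 - (-0.4) = -0.8; z^2-coef -1.36 - (-0.4)(-1.2) = -1.84; z^3-coef -(-0.4)(-1.36) = -0.544.]
Remaining roots from the quadratic factor 1 + (-1.2) z + (-1.36) z^2:
  Set 1 + (-1.2) z + (-1.36) z^2 = 0, i.e. a z^2 + b z + c = 0 with a = -1.36, b = -1.2, c = 1.
  Discriminant D = b^2 - 4ac = (-1.2)^2 - 4*(-1.36)*1 = 1.44 - (-5.44) = 6.88.
  D >= 0, so the roots are real: z = (-b +/- sqrt(D)) / (2a) = (1.2 +/- 2.622975) / (-2.72).
    z_1 = (1.2 + 2.622975) / (-2.72) = -1.4055,   |z_1| = 1.4055.
    z_2 = (1.2 - 2.622975) / (-2.72) = 0.5232,   |z_2| = 0.5232.
Moduli of all roots: 2.5000, 1.4055, 0.5232.
All moduli strictly greater than 1? No.
Verdict: Not stationary.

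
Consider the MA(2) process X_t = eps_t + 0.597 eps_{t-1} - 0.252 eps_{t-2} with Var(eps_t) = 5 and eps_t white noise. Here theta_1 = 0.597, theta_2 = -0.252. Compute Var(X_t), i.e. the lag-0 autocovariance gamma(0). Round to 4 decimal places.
\gamma(0) = 7.0996

For an MA(q) process X_t = eps_t + sum_i theta_i eps_{t-i} with
Var(eps_t) = sigma^2, the variance is
  gamma(0) = sigma^2 * (1 + sum_i theta_i^2).
  sum_i theta_i^2 = (0.597)^2 + (-0.252)^2 = 0.356409 + 0.063504 = 0.419913.
  gamma(0) = 5 * (1 + 0.419913) = 5 * 1.419913 = 7.099565, which rounds to 7.0996.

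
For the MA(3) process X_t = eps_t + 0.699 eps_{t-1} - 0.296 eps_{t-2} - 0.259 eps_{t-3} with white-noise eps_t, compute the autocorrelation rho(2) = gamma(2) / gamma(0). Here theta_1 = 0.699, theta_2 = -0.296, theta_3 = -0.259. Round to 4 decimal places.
\rho(2) = -0.2903

For an MA(q) process with theta_0 = 1, the autocovariance is
  gamma(k) = sigma^2 * sum_{i=0..q-k} theta_i * theta_{i+k},
and rho(k) = gamma(k) / gamma(0). Sigma^2 cancels.
  numerator   = (1)*(-0.296) + (0.699)*(-0.259) = -0.477041.
  denominator = (1)^2 + (0.699)^2 + (-0.296)^2 + (-0.259)^2 = 1.643298.
  rho(2) = -0.477041 / 1.643298 = -0.2903.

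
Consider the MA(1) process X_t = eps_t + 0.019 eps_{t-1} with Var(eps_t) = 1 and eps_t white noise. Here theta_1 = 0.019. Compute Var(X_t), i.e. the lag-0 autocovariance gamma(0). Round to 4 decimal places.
\gamma(0) = 1.0004

For an MA(q) process X_t = eps_t + sum_i theta_i eps_{t-i} with
Var(eps_t) = sigma^2, the variance is
  gamma(0) = sigma^2 * (1 + sum_i theta_i^2).
  sum_i theta_i^2 = (0.019)^2 = 0.000361.
  gamma(0) = 1 * (1 + 0.000361) = 1 * 1.000361 = 1.000361, which rounds to 1.0004.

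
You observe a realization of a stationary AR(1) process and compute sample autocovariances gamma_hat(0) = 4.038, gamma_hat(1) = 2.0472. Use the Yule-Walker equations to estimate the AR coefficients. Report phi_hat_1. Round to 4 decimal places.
\hat\phi_{1} = 0.5070

The Yule-Walker equations for an AR(p) process read, in matrix form,
  Gamma_p phi = r_p,   with   (Gamma_p)_{ij} = gamma(|i - j|),
                       (r_p)_i = gamma(i),   i,j = 1..p.
Substitute the sample gammas (Toeplitz matrix and right-hand side of size 1):
  Gamma_p = [[4.038]]
  r_p     = [2.0472]
With p = 1 this is the single equation gamma(0) phi_1 = gamma(1):
  phi_hat_1 = gamma(1) / gamma(0) = 2.0472 / 4.038 = 0.5070.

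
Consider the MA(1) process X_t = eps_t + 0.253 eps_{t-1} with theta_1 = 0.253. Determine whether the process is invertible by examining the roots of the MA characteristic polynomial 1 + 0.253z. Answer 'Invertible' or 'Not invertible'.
\text{Invertible}

The MA(q) characteristic polynomial is P(z) = 1 + 0.253z.
Invertibility requires all roots to lie outside the unit circle, i.e. |z| > 1 for every root.
This is linear in z: 1 + (0.253) z = 0  =>  z = -1/(0.253) = -3.952569,  |z| = 3.952569.
Moduli of all roots: 3.9526.
All moduli strictly greater than 1? Yes.
Verdict: Invertible.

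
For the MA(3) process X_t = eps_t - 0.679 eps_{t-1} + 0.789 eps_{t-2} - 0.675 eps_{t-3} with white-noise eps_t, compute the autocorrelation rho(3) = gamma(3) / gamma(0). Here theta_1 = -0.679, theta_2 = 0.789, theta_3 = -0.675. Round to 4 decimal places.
\rho(3) = -0.2658

For an MA(q) process with theta_0 = 1, the autocovariance is
  gamma(k) = sigma^2 * sum_{i=0..q-k} theta_i * theta_{i+k},
and rho(k) = gamma(k) / gamma(0). Sigma^2 cancels.
  numerator   = (1)*(-0.675) = -0.675.
  denominator = (1)^2 + (-0.679)^2 + (0.789)^2 + (-0.675)^2 = 2.539187.
  rho(3) = -0.675 / 2.539187 = -0.2658.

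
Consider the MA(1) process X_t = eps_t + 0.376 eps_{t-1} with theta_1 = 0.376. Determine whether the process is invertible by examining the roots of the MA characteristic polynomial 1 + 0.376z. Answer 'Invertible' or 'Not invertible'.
\text{Invertible}

The MA(q) characteristic polynomial is P(z) = 1 + 0.376z.
Invertibility requires all roots to lie outside the unit circle, i.e. |z| > 1 for every root.
This is linear in z: 1 + (0.376) z = 0  =>  z = -1/(0.376) = -2.659574,  |z| = 2.659574.
Moduli of all roots: 2.6596.
All moduli strictly greater than 1? Yes.
Verdict: Invertible.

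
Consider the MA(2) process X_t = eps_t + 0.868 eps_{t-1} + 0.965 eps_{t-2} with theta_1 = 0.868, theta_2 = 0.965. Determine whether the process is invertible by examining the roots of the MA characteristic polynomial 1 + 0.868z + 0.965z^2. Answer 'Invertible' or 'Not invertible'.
\text{Invertible}

The MA(q) characteristic polynomial is P(z) = 1 + 0.868z + 0.965z^2.
Invertibility requires all roots to lie outside the unit circle, i.e. |z| > 1 for every root.
Set 1 + (0.868) z + (0.965) z^2 = 0, i.e. a z^2 + b z + c = 0 with a = 0.965, b = 0.868, c = 1.
Discriminant D = b^2 - 4ac = (0.868)^2 - 4*(0.965)*1 = 0.753424 - (3.86) = -3.106576.
D < 0, so the roots are the complex-conjugate pair z = (-b +/- i sqrt(-D)) / (2a) = -0.4497 +/- 0.9132i.
For a conjugate pair |z|^2 = z * conj(z) = (product of roots) = c/a = 1/(0.965) = 1.036269, so |z| = sqrt(1.036269) = 1.018 for both roots.
Moduli of all roots: 1.0180, 1.0180.
All moduli strictly greater than 1? Yes.
Verdict: Invertible.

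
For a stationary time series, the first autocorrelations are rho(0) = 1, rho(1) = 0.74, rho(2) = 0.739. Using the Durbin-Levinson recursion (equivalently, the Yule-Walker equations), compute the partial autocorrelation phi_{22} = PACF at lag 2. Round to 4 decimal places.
\phi_{22} = 0.4231

The PACF at lag k is phi_{kk}, the last component of the solution
to the Yule-Walker system G_k phi = r_k where
  (G_k)_{ij} = rho(|i - j|), (r_k)_i = rho(i), i,j = 1..k.
Equivalently, Durbin-Levinson gives phi_{kk} iteratively:
  phi_{11} = rho(1)
  phi_{kk} = [rho(k) - sum_{j=1..k-1} phi_{k-1,j} rho(k-j)]
            / [1 - sum_{j=1..k-1} phi_{k-1,j} rho(j)],
  phi_{k,j} = phi_{k-1,j} - phi_{kk} phi_{k-1,k-j},  j = 1..k-1.
Step k = 1:
  phi_11 = rho(1) = 0.74.
Step k = 2:
  phi_22 = [rho(2) - phi_11 rho(1)] / [1 - phi_11 rho(1)] = [0.739 - (0.74)(0.74)] / [1 - (0.74)(0.74)]
         = 0.1914 / 0.4524 = 0.4231.
Therefore phi_{22} = 0.4231.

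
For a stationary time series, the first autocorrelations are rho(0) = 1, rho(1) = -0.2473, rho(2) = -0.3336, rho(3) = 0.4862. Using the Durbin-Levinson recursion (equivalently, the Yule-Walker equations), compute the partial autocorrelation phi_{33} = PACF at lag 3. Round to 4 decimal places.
\phi_{33} = 0.3429

The PACF at lag k is phi_{kk}, the last component of the solution
to the Yule-Walker system G_k phi = r_k where
  (G_k)_{ij} = rho(|i - j|), (r_k)_i = rho(i), i,j = 1..k.
Equivalently, Durbin-Levinson gives phi_{kk} iteratively:
  phi_{11} = rho(1)
  phi_{kk} = [rho(k) - sum_{j=1..k-1} phi_{k-1,j} rho(k-j)]
            / [1 - sum_{j=1..k-1} phi_{k-1,j} rho(j)],
  phi_{k,j} = phi_{k-1,j} - phi_{kk} phi_{k-1,k-j},  j = 1..k-1.
Step k = 1:
  phi_11 = rho(1) = -0.2473.
Step k = 2:
  phi_22 = [rho(2) - phi_11 rho(1)] / [1 - phi_11 rho(1)] = [-0.3336 - (-0.2473)(-0.2473)] / [1 - (-0.2473)(-0.2473)]
         = -0.39475729 / 0.93884271 = -0.420472.
  Update: phi_21 = phi_11 - phi_22 phi_11 = -0.2473 - (-0.420472)(-0.2473) = -0.351283.
Step k = 3:
  phi_33 = [rho(3) - phi_21 rho(2) - phi_22 rho(1)] / [1 - phi_21 rho(1) - phi_22 rho(2)]
    numerator   = 0.4862 - (-0.351283)(-0.3336) - (-0.420472)(-0.2473) = 0.26502928
    denominator = 1 - (-0.351283)(-0.2473) - (-0.420472)(-0.3336) = 0.77285823
  phi_33 = 0.26502928 / 0.77285823 = 0.3429.
Therefore phi_{33} = 0.3429.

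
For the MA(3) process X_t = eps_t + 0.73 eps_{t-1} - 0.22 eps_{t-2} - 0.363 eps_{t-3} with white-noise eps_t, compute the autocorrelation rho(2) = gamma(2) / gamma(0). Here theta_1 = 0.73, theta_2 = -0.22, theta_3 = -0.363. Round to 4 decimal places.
\rho(2) = -0.2831

For an MA(q) process with theta_0 = 1, the autocovariance is
  gamma(k) = sigma^2 * sum_{i=0..q-k} theta_i * theta_{i+k},
and rho(k) = gamma(k) / gamma(0). Sigma^2 cancels.
  numerator   = (1)*(-0.22) + (0.73)*(-0.363) = -0.48499.
  denominator = (1)^2 + (0.73)^2 + (-0.22)^2 + (-0.363)^2 = 1.713069.
  rho(2) = -0.48499 / 1.713069 = -0.2831.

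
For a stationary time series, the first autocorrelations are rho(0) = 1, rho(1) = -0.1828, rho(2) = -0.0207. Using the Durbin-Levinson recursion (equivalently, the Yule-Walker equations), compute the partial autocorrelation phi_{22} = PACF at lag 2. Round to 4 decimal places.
\phi_{22} = -0.0560

The PACF at lag k is phi_{kk}, the last component of the solution
to the Yule-Walker system G_k phi = r_k where
  (G_k)_{ij} = rho(|i - j|), (r_k)_i = rho(i), i,j = 1..k.
Equivalently, Durbin-Levinson gives phi_{kk} iteratively:
  phi_{11} = rho(1)
  phi_{kk} = [rho(k) - sum_{j=1..k-1} phi_{k-1,j} rho(k-j)]
            / [1 - sum_{j=1..k-1} phi_{k-1,j} rho(j)],
  phi_{k,j} = phi_{k-1,j} - phi_{kk} phi_{k-1,k-j},  j = 1..k-1.
Step k = 1:
  phi_11 = rho(1) = -0.1828.
Step k = 2:
  phi_22 = [rho(2) - phi_11 rho(1)] / [1 - phi_11 rho(1)] = [-0.0207 - (-0.1828)(-0.1828)] / [1 - (-0.1828)(-0.1828)]
         = -0.05411584 / 0.96658416 = -0.056.
Therefore phi_{22} = -0.0560.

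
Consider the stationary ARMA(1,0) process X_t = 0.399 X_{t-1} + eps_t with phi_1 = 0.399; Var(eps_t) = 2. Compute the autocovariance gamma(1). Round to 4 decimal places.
\gamma(1) = 0.9491

Multiply the model equation by X_{t-k} and take expectations. With theta_0 = psi_0 = 1 and psi_j the MA(infinity) weights, this gives
  gamma(k) - sum_i phi_i gamma(k-i) = c_k,
  c_k = sigma^2 * sum_{j=k..q} theta_j psi_{j-k}   (c_k = 0 for k > q),
using gamma(-m) = gamma(m).
Pure AR (q = 0): c_0 = sigma^2 = 2, c_k = 0 for k >= 1.
Equations for k = 0 and k = 1 (AR order 1):
  gamma(0) = phi_1 gamma(1) + c_0
  gamma(1) = phi_1 gamma(0) + c_1
Substituting the second into the first: gamma(0) (1 - phi_1^2) = c_0 + phi_1 c_1, so
  gamma(0) = c_0 / (1 - phi_1^2) = 2 / (1 - (0.399)^2) = 2 / 0.840799 = 2.37869.
  gamma(1) = phi_1 gamma(0) = (0.399)(2.37869) = 0.949097.
Therefore gamma(1) = 0.9491 (to 4 decimal places).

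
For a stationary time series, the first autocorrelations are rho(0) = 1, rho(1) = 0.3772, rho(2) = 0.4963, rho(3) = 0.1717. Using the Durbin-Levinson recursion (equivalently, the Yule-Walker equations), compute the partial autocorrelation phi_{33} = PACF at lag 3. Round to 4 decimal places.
\phi_{33} = -0.1320

The PACF at lag k is phi_{kk}, the last component of the solution
to the Yule-Walker system G_k phi = r_k where
  (G_k)_{ij} = rho(|i - j|), (r_k)_i = rho(i), i,j = 1..k.
Equivalently, Durbin-Levinson gives phi_{kk} iteratively:
  phi_{11} = rho(1)
  phi_{kk} = [rho(k) - sum_{j=1..k-1} phi_{k-1,j} rho(k-j)]
            / [1 - sum_{j=1..k-1} phi_{k-1,j} rho(j)],
  phi_{k,j} = phi_{k-1,j} - phi_{kk} phi_{k-1,k-j},  j = 1..k-1.
Step k = 1:
  phi_11 = rho(1) = 0.3772.
Step k = 2:
  phi_22 = [rho(2) - phi_11 rho(1)] / [1 - phi_11 rho(1)] = [0.4963 - (0.3772)(0.3772)] / [1 - (0.3772)(0.3772)]
         = 0.35402016 / 0.85772016 = 0.412746.
  Update: phi_21 = phi_11 - phi_22 phi_11 = 0.3772 - (0.412746)(0.3772) = 0.221512.
Step k = 3:
  phi_33 = [rho(3) - phi_21 rho(2) - phi_22 rho(1)] / [1 - phi_21 rho(1) - phi_22 rho(2)]
    numerator   = 0.1717 - (0.221512)(0.4963) - (0.412746)(0.3772) = -0.09392421
    denominator = 1 - (0.221512)(0.3772) - (0.412746)(0.4963) = 0.71159992
  phi_33 = -0.09392421 / 0.71159992 = -0.132.
Therefore phi_{33} = -0.1320.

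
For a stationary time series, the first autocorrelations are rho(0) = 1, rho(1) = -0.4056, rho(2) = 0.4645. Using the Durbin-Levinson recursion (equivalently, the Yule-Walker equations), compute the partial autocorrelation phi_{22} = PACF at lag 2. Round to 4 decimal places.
\phi_{22} = 0.3591

The PACF at lag k is phi_{kk}, the last component of the solution
to the Yule-Walker system G_k phi = r_k where
  (G_k)_{ij} = rho(|i - j|), (r_k)_i = rho(i), i,j = 1..k.
Equivalently, Durbin-Levinson gives phi_{kk} iteratively:
  phi_{11} = rho(1)
  phi_{kk} = [rho(k) - sum_{j=1..k-1} phi_{k-1,j} rho(k-j)]
            / [1 - sum_{j=1..k-1} phi_{k-1,j} rho(j)],
  phi_{k,j} = phi_{k-1,j} - phi_{kk} phi_{k-1,k-j},  j = 1..k-1.
Step k = 1:
  phi_11 = rho(1) = -0.4056.
Step k = 2:
  phi_22 = [rho(2) - phi_11 rho(1)] / [1 - phi_11 rho(1)] = [0.4645 - (-0.4056)(-0.4056)] / [1 - (-0.4056)(-0.4056)]
         = 0.29998864 / 0.83548864 = 0.3591.
Therefore phi_{22} = 0.3591.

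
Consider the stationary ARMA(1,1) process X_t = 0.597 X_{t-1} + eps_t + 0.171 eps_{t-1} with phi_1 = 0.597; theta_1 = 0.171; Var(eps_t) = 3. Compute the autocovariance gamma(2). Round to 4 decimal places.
\gamma(2) = 2.3554

Multiply the model equation by X_{t-k} and take expectations. With theta_0 = psi_0 = 1 and psi_j the MA(infinity) weights, this gives
  gamma(k) - sum_i phi_i gamma(k-i) = c_k,
  c_k = sigma^2 * sum_{j=k..q} theta_j psi_{j-k}   (c_k = 0 for k > q),
using gamma(-m) = gamma(m).
psi-weights needed (psi_j = theta_j + sum_i phi_i psi_{j-i}):
  psi_1 = theta_1 + phi_1 = 0.171 + (0.597) = 0.768
Right-hand sides:
  c_0 = sigma^2 (1 + theta_1 psi_1) = 3 * (1 + (0.171)(0.768)) = 3 * 1.131328 = 3.393984
  c_1 = sigma^2 theta_1 = 3 * (0.171) = 0.513
  c_2 = 0
Equations for k = 0 and k = 1 (AR order 1):
  gamma(0) = phi_1 gamma(1) + c_0
  gamma(1) = phi_1 gamma(0) + c_1
Substituting the second into the first: gamma(0) (1 - phi_1^2) = c_0 + phi_1 c_1, so
  gamma(0) = (c_0 + phi_1 c_1) / (1 - phi_1^2) = (3.393984 + (0.597)(0.513)) / (1 - (0.597)^2) = 3.700245 / 0.643591 = 5.749373.
  gamma(1) = phi_1 gamma(0) + c_1 = (0.597)(5.749373) + (0.513) = 3.945376.
For k = 2 (> q): gamma(2) = phi_1 gamma(1) = (0.597)(3.945376) = 2.355389.
Therefore gamma(2) = 2.3554 (to 4 decimal places).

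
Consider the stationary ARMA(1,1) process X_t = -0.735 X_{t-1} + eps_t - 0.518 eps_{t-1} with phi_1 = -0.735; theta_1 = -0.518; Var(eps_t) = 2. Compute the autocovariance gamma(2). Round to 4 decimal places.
\gamma(2) = 5.5314

Multiply the model equation by X_{t-k} and take expectations. With theta_0 = psi_0 = 1 and psi_j the MA(infinity) weights, this gives
  gamma(k) - sum_i phi_i gamma(k-i) = c_k,
  c_k = sigma^2 * sum_{j=k..q} theta_j psi_{j-k}   (c_k = 0 for k > q),
using gamma(-m) = gamma(m).
psi-weights needed (psi_j = theta_j + sum_i phi_i psi_{j-i}):
  psi_1 = theta_1 + phi_1 = -0.518 + (-0.735) = -1.253
Right-hand sides:
  c_0 = sigma^2 (1 + theta_1 psi_1) = 2 * (1 + (-0.518)(-1.253)) = 2 * 1.649054 = 3.298108
  c_1 = sigma^2 theta_1 = 2 * (-0.518) = -1.036
  c_2 = 0
Equations for k = 0 and k = 1 (AR order 1):
  gamma(0) = phi_1 gamma(1) + c_0
  gamma(1) = phi_1 gamma(0) + c_1
Substituting the second into the first: gamma(0) (1 - phi_1^2) = c_0 + phi_1 c_1, so
  gamma(0) = (c_0 + phi_1 c_1) / (1 - phi_1^2) = (3.298108 + (-0.735)(-1.036)) / (1 - (-0.735)^2) = 4.059568 / 0.459775 = 8.829467.
  gamma(1) = phi_1 gamma(0) + c_1 = (-0.735)(8.829467) + (-1.036) = -7.525658.
For k = 2 (> q): gamma(2) = phi_1 gamma(1) = (-0.735)(-7.525658) = 5.531359.
Therefore gamma(2) = 5.5314 (to 4 decimal places).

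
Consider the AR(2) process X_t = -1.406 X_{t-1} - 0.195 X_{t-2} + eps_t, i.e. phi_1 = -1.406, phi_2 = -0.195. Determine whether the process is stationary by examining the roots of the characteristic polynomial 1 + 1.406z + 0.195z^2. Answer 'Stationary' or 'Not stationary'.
\text{Not stationary}

The AR(p) characteristic polynomial is P(z) = 1 + 1.406z + 0.195z^2.
Stationarity requires all roots to lie outside the unit circle, i.e. |z| > 1 for every root.
Set 1 + (1.406) z + (0.195) z^2 = 0, i.e. a z^2 + b z + c = 0 with a = 0.195, b = 1.406, c = 1.
Discriminant D = b^2 - 4ac = (1.406)^2 - 4*(0.195)*1 = 1.976836 - (0.78) = 1.196836.
D >= 0, so the roots are real: z = (-b +/- sqrt(D)) / (2a) = (-1.406 +/- 1.094) / (0.39).
  z_1 = (-1.406 + 1.094) / (0.39) = -0.8,   |z_1| = 0.8.
  z_2 = (-1.406 - 1.094) / (0.39) = -6.4103,   |z_2| = 6.4103.
Moduli of all roots: 0.8000, 6.4103.
All moduli strictly greater than 1? No.
Verdict: Not stationary.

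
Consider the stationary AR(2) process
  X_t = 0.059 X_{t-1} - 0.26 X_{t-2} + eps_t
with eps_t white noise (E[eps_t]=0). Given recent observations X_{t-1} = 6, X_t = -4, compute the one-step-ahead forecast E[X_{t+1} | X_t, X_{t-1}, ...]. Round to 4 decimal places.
E[X_{t+1} \mid \mathcal F_t] = -1.7960

For an AR(p) model X_t = c + sum_i phi_i X_{t-i} + eps_t, the
one-step-ahead conditional mean is
  E[X_{t+1} | X_t, ...] = c + sum_i phi_i X_{t+1-i}.
Substitute known values:
  E[X_{t+1} | ...] = (0.059) * (-4) + (-0.26) * (6)
                   = -1.7960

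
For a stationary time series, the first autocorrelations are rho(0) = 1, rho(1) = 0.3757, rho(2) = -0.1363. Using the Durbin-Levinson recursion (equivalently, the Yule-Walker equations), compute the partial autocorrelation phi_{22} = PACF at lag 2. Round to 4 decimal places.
\phi_{22} = -0.3230

The PACF at lag k is phi_{kk}, the last component of the solution
to the Yule-Walker system G_k phi = r_k where
  (G_k)_{ij} = rho(|i - j|), (r_k)_i = rho(i), i,j = 1..k.
Equivalently, Durbin-Levinson gives phi_{kk} iteratively:
  phi_{11} = rho(1)
  phi_{kk} = [rho(k) - sum_{j=1..k-1} phi_{k-1,j} rho(k-j)]
            / [1 - sum_{j=1..k-1} phi_{k-1,j} rho(j)],
  phi_{k,j} = phi_{k-1,j} - phi_{kk} phi_{k-1,k-j},  j = 1..k-1.
Step k = 1:
  phi_11 = rho(1) = 0.3757.
Step k = 2:
  phi_22 = [rho(2) - phi_11 rho(1)] / [1 - phi_11 rho(1)] = [-0.1363 - (0.3757)(0.3757)] / [1 - (0.3757)(0.3757)]
         = -0.27745049 / 0.85884951 = -0.323.
Therefore phi_{22} = -0.3230.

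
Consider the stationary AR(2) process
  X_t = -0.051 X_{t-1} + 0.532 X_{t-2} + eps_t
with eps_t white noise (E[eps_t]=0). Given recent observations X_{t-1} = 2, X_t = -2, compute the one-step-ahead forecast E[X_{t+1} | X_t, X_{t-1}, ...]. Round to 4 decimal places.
E[X_{t+1} \mid \mathcal F_t] = 1.1660

For an AR(p) model X_t = c + sum_i phi_i X_{t-i} + eps_t, the
one-step-ahead conditional mean is
  E[X_{t+1} | X_t, ...] = c + sum_i phi_i X_{t+1-i}.
Substitute known values:
  E[X_{t+1} | ...] = (-0.051) * (-2) + (0.532) * (2)
                   = 1.1660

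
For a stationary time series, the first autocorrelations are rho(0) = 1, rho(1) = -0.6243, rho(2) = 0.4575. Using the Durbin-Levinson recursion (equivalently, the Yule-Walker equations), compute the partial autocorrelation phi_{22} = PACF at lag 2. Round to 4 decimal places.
\phi_{22} = 0.1110

The PACF at lag k is phi_{kk}, the last component of the solution
to the Yule-Walker system G_k phi = r_k where
  (G_k)_{ij} = rho(|i - j|), (r_k)_i = rho(i), i,j = 1..k.
Equivalently, Durbin-Levinson gives phi_{kk} iteratively:
  phi_{11} = rho(1)
  phi_{kk} = [rho(k) - sum_{j=1..k-1} phi_{k-1,j} rho(k-j)]
            / [1 - sum_{j=1..k-1} phi_{k-1,j} rho(j)],
  phi_{k,j} = phi_{k-1,j} - phi_{kk} phi_{k-1,k-j},  j = 1..k-1.
Step k = 1:
  phi_11 = rho(1) = -0.6243.
Step k = 2:
  phi_22 = [rho(2) - phi_11 rho(1)] / [1 - phi_11 rho(1)] = [0.4575 - (-0.6243)(-0.6243)] / [1 - (-0.6243)(-0.6243)]
         = 0.06774951 / 0.61024951 = 0.111.
Therefore phi_{22} = 0.1110.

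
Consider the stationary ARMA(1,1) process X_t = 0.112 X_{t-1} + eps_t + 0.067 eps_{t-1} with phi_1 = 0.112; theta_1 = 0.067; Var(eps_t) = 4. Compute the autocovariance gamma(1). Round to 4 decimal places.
\gamma(1) = 0.7305

Multiply the model equation by X_{t-k} and take expectations. With theta_0 = psi_0 = 1 and psi_j the MA(infinity) weights, this gives
  gamma(k) - sum_i phi_i gamma(k-i) = c_k,
  c_k = sigma^2 * sum_{j=k..q} theta_j psi_{j-k}   (c_k = 0 for k > q),
using gamma(-m) = gamma(m).
psi-weights needed (psi_j = theta_j + sum_i phi_i psi_{j-i}):
  psi_1 = theta_1 + phi_1 = 0.067 + (0.112) = 0.179
Right-hand sides:
  c_0 = sigma^2 (1 + theta_1 psi_1) = 4 * (1 + (0.067)(0.179)) = 4 * 1.011993 = 4.047972
  c_1 = sigma^2 theta_1 = 4 * (0.067) = 0.268
  c_2 = 0
Equations for k = 0 and k = 1 (AR order 1):
  gamma(0) = phi_1 gamma(1) + c_0
  gamma(1) = phi_1 gamma(0) + c_1
Substituting the second into the first: gamma(0) (1 - phi_1^2) = c_0 + phi_1 c_1, so
  gamma(0) = (c_0 + phi_1 c_1) / (1 - phi_1^2) = (4.047972 + (0.112)(0.268)) / (1 - (0.112)^2) = 4.077988 / 0.987456 = 4.129792.
  gamma(1) = phi_1 gamma(0) + c_1 = (0.112)(4.129792) + (0.268) = 0.730537.
Therefore gamma(1) = 0.7305 (to 4 decimal places).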